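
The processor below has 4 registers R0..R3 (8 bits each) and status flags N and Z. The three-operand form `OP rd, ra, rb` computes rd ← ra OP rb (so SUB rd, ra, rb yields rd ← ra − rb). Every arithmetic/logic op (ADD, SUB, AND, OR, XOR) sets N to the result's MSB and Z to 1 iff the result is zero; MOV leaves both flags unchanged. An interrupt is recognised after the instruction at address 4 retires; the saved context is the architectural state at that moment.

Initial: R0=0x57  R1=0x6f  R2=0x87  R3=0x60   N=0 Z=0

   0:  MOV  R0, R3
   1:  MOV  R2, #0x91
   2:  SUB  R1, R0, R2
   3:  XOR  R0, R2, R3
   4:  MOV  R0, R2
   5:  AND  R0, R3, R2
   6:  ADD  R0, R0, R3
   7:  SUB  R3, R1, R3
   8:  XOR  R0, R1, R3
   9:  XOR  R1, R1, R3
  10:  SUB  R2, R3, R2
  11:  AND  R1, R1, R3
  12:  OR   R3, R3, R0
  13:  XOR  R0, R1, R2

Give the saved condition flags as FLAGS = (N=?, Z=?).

FLAGS = (N=1, Z=0)

after  0: R0=0x60 R1=0x6f R2=0x87 R3=0x60  N=0 Z=0
after  1: R0=0x60 R1=0x6f R2=0x91 R3=0x60  N=0 Z=0
after  2: R0=0x60 R1=0xcf R2=0x91 R3=0x60  N=1 Z=0
after  3: R0=0xf1 R1=0xcf R2=0x91 R3=0x60  N=1 Z=0
after  4: R0=0x91 R1=0xcf R2=0x91 R3=0x60  N=1 Z=0
-- IRQ taken; context saved, return-PC = 5 --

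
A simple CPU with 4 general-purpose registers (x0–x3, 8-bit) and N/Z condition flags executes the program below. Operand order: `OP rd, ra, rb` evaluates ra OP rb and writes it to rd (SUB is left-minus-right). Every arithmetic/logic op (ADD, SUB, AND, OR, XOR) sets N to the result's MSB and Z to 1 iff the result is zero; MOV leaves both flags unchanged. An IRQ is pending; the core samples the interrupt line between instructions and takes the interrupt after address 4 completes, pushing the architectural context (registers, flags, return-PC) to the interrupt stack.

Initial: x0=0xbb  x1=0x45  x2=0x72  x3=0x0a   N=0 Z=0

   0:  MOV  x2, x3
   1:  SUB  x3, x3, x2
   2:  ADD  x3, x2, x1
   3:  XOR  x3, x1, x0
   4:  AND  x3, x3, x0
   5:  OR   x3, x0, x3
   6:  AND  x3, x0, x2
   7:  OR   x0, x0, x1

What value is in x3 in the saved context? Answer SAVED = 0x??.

SAVED = 0xba

after  0: x0=0xbb x1=0x45 x2=0x0a x3=0x0a  N=0 Z=0
after  1: x0=0xbb x1=0x45 x2=0x0a x3=0x00  N=0 Z=1
after  2: x0=0xbb x1=0x45 x2=0x0a x3=0x4f  N=0 Z=0
after  3: x0=0xbb x1=0x45 x2=0x0a x3=0xfe  N=1 Z=0
after  4: x0=0xbb x1=0x45 x2=0x0a x3=0xba  N=1 Z=0
-- IRQ taken; context saved, return-PC = 5 --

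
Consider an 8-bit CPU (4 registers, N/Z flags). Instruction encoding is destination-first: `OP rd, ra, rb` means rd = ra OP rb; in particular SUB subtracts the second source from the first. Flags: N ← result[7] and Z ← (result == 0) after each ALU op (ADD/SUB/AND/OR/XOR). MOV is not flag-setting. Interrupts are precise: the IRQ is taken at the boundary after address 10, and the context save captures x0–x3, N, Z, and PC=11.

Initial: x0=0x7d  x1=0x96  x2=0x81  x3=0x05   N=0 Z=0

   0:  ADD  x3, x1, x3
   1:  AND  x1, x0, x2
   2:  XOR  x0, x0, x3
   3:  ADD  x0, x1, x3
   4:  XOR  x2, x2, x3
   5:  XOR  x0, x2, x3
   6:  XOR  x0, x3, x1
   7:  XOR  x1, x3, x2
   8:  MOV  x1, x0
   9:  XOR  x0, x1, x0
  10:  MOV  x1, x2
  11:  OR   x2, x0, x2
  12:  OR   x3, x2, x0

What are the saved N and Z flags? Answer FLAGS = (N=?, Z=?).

FLAGS = (N=0, Z=1)

after  0: x0=0x7d x1=0x96 x2=0x81 x3=0x9b  N=1 Z=0
after  1: x0=0x7d x1=0x01 x2=0x81 x3=0x9b  N=0 Z=0
after  2: x0=0xe6 x1=0x01 x2=0x81 x3=0x9b  N=1 Z=0
after  3: x0=0x9c x1=0x01 x2=0x81 x3=0x9b  N=1 Z=0
after  4: x0=0x9c x1=0x01 x2=0x1a x3=0x9b  N=0 Z=0
after  5: x0=0x81 x1=0x01 x2=0x1a x3=0x9b  N=1 Z=0
after  6: x0=0x9a x1=0x01 x2=0x1a x3=0x9b  N=1 Z=0
after  7: x0=0x9a x1=0x81 x2=0x1a x3=0x9b  N=1 Z=0
after  8: x0=0x9a x1=0x9a x2=0x1a x3=0x9b  N=1 Z=0
after  9: x0=0x00 x1=0x9a x2=0x1a x3=0x9b  N=0 Z=1
after 10: x0=0x00 x1=0x1a x2=0x1a x3=0x9b  N=0 Z=1
-- IRQ taken; context saved, return-PC = 11 --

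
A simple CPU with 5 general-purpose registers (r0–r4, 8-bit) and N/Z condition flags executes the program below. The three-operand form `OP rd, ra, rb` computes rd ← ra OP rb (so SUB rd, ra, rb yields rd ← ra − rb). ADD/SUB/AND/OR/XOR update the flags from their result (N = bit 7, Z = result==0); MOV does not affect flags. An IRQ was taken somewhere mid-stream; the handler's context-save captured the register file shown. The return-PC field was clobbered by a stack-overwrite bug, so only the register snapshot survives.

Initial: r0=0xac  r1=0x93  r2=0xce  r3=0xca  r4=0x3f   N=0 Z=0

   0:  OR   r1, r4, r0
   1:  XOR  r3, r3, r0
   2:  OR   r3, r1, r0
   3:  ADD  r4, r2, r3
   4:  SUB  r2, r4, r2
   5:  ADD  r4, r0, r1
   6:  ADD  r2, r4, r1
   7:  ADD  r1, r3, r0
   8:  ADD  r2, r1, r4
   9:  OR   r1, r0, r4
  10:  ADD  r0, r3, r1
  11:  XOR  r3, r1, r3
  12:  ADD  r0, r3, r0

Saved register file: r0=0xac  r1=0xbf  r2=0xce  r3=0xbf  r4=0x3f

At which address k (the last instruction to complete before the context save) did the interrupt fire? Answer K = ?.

K = 2

after  0: r0=0xac r1=0xbf r2=0xce r3=0xca r4=0x3f  N=1 Z=0
after  1: r0=0xac r1=0xbf r2=0xce r3=0x66 r4=0x3f  N=0 Z=0
after  2: r0=0xac r1=0xbf r2=0xce r3=0xbf r4=0x3f  N=1 Z=0
-- IRQ taken; context saved, return-PC = 3 --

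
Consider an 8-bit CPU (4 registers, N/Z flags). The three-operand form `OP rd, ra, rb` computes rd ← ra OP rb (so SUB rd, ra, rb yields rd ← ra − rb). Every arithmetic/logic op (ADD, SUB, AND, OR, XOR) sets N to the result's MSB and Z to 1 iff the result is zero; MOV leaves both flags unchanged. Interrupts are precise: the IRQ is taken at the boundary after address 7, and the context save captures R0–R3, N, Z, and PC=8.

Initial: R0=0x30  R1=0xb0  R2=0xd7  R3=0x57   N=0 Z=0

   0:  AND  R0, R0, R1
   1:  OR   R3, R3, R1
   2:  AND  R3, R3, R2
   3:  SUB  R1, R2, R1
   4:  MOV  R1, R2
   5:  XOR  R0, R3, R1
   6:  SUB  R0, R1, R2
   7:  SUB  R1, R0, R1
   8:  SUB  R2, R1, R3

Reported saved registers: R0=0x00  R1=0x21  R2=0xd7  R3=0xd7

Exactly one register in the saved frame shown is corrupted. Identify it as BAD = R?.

after  0: R0=0x30 R1=0xb0 R2=0xd7 R3=0x57  N=0 Z=0
after  1: R0=0x30 R1=0xb0 R2=0xd7 R3=0xf7  N=1 Z=0
after  2: R0=0x30 R1=0xb0 R2=0xd7 R3=0xd7  N=1 Z=0
after  3: R0=0x30 R1=0x27 R2=0xd7 R3=0xd7  N=0 Z=0
after  4: R0=0x30 R1=0xd7 R2=0xd7 R3=0xd7  N=0 Z=0
after  5: R0=0x00 R1=0xd7 R2=0xd7 R3=0xd7  N=0 Z=1
after  6: R0=0x00 R1=0xd7 R2=0xd7 R3=0xd7  N=0 Z=1
after  7: R0=0x00 R1=0x29 R2=0xd7 R3=0xd7  N=0 Z=0
-- IRQ taken; context saved, return-PC = 8 --
mismatch: R1: reported 0x21 vs actual 0x29

BAD = R1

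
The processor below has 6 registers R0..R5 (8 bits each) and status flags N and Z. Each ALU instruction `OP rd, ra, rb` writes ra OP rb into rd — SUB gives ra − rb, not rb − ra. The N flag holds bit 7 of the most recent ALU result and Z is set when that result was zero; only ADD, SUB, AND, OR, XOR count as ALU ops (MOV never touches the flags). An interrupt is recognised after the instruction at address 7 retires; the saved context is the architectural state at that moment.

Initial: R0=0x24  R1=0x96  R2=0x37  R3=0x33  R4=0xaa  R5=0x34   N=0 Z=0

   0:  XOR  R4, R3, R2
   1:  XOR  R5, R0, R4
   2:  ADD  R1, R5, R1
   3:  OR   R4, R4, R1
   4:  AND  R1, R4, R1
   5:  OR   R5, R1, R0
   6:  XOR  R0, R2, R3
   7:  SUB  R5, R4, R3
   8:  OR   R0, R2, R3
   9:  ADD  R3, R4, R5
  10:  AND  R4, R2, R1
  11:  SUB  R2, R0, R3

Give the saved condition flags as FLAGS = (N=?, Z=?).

after  0: R0=0x24 R1=0x96 R2=0x37 R3=0x33 R4=0x04 R5=0x34  N=0 Z=0
after  1: R0=0x24 R1=0x96 R2=0x37 R3=0x33 R4=0x04 R5=0x20  N=0 Z=0
after  2: R0=0x24 R1=0xb6 R2=0x37 R3=0x33 R4=0x04 R5=0x20  N=1 Z=0
after  3: R0=0x24 R1=0xb6 R2=0x37 R3=0x33 R4=0xb6 R5=0x20  N=1 Z=0
after  4: R0=0x24 R1=0xb6 R2=0x37 R3=0x33 R4=0xb6 R5=0x20  N=1 Z=0
after  5: R0=0x24 R1=0xb6 R2=0x37 R3=0x33 R4=0xb6 R5=0xb6  N=1 Z=0
after  6: R0=0x04 R1=0xb6 R2=0x37 R3=0x33 R4=0xb6 R5=0xb6  N=0 Z=0
after  7: R0=0x04 R1=0xb6 R2=0x37 R3=0x33 R4=0xb6 R5=0x83  N=1 Z=0
-- IRQ taken; context saved, return-PC = 8 --

FLAGS = (N=1, Z=0)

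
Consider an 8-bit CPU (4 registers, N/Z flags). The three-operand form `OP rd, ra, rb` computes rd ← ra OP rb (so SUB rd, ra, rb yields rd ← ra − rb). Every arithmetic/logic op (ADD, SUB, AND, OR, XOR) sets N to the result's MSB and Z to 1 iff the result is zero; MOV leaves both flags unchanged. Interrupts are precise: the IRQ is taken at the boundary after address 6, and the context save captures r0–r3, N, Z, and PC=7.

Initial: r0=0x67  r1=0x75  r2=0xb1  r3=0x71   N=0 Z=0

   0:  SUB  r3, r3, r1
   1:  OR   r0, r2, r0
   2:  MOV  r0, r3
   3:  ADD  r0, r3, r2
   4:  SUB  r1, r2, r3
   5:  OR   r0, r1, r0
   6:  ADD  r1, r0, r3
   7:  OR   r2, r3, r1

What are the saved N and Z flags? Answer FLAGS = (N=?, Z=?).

FLAGS = (N=1, Z=0)

after  0: r0=0x67 r1=0x75 r2=0xb1 r3=0xfc  N=1 Z=0
after  1: r0=0xf7 r1=0x75 r2=0xb1 r3=0xfc  N=1 Z=0
after  2: r0=0xfc r1=0x75 r2=0xb1 r3=0xfc  N=1 Z=0
after  3: r0=0xad r1=0x75 r2=0xb1 r3=0xfc  N=1 Z=0
after  4: r0=0xad r1=0xb5 r2=0xb1 r3=0xfc  N=1 Z=0
after  5: r0=0xbd r1=0xb5 r2=0xb1 r3=0xfc  N=1 Z=0
after  6: r0=0xbd r1=0xb9 r2=0xb1 r3=0xfc  N=1 Z=0
-- IRQ taken; context saved, return-PC = 7 --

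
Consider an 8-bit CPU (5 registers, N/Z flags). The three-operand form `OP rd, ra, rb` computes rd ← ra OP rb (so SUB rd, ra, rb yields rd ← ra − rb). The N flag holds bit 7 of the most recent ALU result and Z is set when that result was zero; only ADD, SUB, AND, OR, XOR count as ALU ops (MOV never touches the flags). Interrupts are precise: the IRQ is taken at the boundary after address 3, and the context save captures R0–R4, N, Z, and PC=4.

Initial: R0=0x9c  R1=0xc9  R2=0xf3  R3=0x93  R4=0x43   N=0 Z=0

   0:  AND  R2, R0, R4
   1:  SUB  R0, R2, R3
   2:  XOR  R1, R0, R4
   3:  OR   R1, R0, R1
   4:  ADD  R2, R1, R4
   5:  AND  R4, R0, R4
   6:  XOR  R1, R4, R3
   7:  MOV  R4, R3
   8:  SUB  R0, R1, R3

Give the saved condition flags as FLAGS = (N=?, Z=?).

FLAGS = (N=0, Z=0)

after  0: R0=0x9c R1=0xc9 R2=0x00 R3=0x93 R4=0x43  N=0 Z=1
after  1: R0=0x6d R1=0xc9 R2=0x00 R3=0x93 R4=0x43  N=0 Z=0
after  2: R0=0x6d R1=0x2e R2=0x00 R3=0x93 R4=0x43  N=0 Z=0
after  3: R0=0x6d R1=0x6f R2=0x00 R3=0x93 R4=0x43  N=0 Z=0
-- IRQ taken; context saved, return-PC = 4 --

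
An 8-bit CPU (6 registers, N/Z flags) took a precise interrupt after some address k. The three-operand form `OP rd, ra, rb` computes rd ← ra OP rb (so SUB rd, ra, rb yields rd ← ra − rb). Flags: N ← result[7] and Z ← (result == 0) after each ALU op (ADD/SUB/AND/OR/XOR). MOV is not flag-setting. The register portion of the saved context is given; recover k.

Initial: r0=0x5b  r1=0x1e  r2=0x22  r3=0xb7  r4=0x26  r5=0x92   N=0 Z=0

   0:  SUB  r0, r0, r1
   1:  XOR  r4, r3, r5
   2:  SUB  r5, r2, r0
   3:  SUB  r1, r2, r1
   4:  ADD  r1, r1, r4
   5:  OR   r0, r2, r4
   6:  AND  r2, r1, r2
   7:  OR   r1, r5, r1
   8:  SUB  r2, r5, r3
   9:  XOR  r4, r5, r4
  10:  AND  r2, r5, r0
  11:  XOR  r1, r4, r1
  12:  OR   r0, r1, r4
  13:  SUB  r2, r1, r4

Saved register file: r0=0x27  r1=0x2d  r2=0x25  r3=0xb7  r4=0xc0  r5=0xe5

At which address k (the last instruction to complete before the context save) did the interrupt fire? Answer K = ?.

after  0: r0=0x3d r1=0x1e r2=0x22 r3=0xb7 r4=0x26 r5=0x92  N=0 Z=0
after  1: r0=0x3d r1=0x1e r2=0x22 r3=0xb7 r4=0x25 r5=0x92  N=0 Z=0
after  2: r0=0x3d r1=0x1e r2=0x22 r3=0xb7 r4=0x25 r5=0xe5  N=1 Z=0
after  3: r0=0x3d r1=0x04 r2=0x22 r3=0xb7 r4=0x25 r5=0xe5  N=0 Z=0
after  4: r0=0x3d r1=0x29 r2=0x22 r3=0xb7 r4=0x25 r5=0xe5  N=0 Z=0
after  5: r0=0x27 r1=0x29 r2=0x22 r3=0xb7 r4=0x25 r5=0xe5  N=0 Z=0
after  6: r0=0x27 r1=0x29 r2=0x20 r3=0xb7 r4=0x25 r5=0xe5  N=0 Z=0
after  7: r0=0x27 r1=0xed r2=0x20 r3=0xb7 r4=0x25 r5=0xe5  N=1 Z=0
after  8: r0=0x27 r1=0xed r2=0x2e r3=0xb7 r4=0x25 r5=0xe5  N=0 Z=0
after  9: r0=0x27 r1=0xed r2=0x2e r3=0xb7 r4=0xc0 r5=0xe5  N=1 Z=0
after 10: r0=0x27 r1=0xed r2=0x25 r3=0xb7 r4=0xc0 r5=0xe5  N=0 Z=0
after 11: r0=0x27 r1=0x2d r2=0x25 r3=0xb7 r4=0xc0 r5=0xe5  N=0 Z=0
-- IRQ taken; context saved, return-PC = 12 --

K = 11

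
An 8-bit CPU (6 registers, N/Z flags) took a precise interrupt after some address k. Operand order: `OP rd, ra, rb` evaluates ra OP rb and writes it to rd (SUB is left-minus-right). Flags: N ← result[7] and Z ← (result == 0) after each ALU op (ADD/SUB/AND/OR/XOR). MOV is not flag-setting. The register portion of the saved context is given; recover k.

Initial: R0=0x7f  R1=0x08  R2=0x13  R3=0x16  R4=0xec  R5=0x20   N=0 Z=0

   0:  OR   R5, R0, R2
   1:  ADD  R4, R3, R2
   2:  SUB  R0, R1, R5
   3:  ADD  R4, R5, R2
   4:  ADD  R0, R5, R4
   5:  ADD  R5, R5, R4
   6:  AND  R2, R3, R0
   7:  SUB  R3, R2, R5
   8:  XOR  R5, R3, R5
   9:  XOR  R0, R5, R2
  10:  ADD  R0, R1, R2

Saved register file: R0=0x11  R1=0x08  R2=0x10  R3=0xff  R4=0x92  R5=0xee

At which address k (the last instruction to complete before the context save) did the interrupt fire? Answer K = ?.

K = 8

after  0: R0=0x7f R1=0x08 R2=0x13 R3=0x16 R4=0xec R5=0x7f  N=0 Z=0
after  1: R0=0x7f R1=0x08 R2=0x13 R3=0x16 R4=0x29 R5=0x7f  N=0 Z=0
after  2: R0=0x89 R1=0x08 R2=0x13 R3=0x16 R4=0x29 R5=0x7f  N=1 Z=0
after  3: R0=0x89 R1=0x08 R2=0x13 R3=0x16 R4=0x92 R5=0x7f  N=1 Z=0
after  4: R0=0x11 R1=0x08 R2=0x13 R3=0x16 R4=0x92 R5=0x7f  N=0 Z=0
after  5: R0=0x11 R1=0x08 R2=0x13 R3=0x16 R4=0x92 R5=0x11  N=0 Z=0
after  6: R0=0x11 R1=0x08 R2=0x10 R3=0x16 R4=0x92 R5=0x11  N=0 Z=0
after  7: R0=0x11 R1=0x08 R2=0x10 R3=0xff R4=0x92 R5=0x11  N=1 Z=0
after  8: R0=0x11 R1=0x08 R2=0x10 R3=0xff R4=0x92 R5=0xee  N=1 Z=0
-- IRQ taken; context saved, return-PC = 9 --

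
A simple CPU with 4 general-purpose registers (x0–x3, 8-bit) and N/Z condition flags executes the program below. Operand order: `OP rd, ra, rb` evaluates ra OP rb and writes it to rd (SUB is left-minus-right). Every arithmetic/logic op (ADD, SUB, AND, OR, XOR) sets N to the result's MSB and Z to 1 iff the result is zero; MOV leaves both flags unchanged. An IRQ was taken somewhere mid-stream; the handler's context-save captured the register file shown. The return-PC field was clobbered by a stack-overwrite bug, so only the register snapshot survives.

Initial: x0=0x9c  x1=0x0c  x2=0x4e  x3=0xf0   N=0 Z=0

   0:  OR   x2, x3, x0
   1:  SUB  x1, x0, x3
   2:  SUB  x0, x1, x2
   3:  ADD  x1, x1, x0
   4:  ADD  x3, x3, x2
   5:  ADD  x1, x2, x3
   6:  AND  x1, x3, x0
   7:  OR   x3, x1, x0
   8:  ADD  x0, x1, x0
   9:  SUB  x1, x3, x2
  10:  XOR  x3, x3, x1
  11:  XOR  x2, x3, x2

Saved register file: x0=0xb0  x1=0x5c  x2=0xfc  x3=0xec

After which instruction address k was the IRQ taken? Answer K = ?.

K = 4

after  0: x0=0x9c x1=0x0c x2=0xfc x3=0xf0  N=1 Z=0
after  1: x0=0x9c x1=0xac x2=0xfc x3=0xf0  N=1 Z=0
after  2: x0=0xb0 x1=0xac x2=0xfc x3=0xf0  N=1 Z=0
after  3: x0=0xb0 x1=0x5c x2=0xfc x3=0xf0  N=0 Z=0
after  4: x0=0xb0 x1=0x5c x2=0xfc x3=0xec  N=1 Z=0
-- IRQ taken; context saved, return-PC = 5 --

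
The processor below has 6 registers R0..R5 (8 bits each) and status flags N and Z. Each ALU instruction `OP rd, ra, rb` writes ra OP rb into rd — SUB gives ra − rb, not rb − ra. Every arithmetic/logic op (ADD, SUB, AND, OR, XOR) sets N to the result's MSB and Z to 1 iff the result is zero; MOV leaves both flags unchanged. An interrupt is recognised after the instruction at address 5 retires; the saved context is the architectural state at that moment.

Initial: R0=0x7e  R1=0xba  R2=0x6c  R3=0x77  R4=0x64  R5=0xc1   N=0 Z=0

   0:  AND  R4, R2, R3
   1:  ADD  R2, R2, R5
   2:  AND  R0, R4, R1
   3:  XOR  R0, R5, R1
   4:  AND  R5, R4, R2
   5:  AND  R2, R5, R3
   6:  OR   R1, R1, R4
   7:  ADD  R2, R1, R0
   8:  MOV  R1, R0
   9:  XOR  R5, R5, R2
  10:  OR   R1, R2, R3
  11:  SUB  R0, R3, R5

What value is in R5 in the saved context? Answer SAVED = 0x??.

after  0: R0=0x7e R1=0xba R2=0x6c R3=0x77 R4=0x64 R5=0xc1  N=0 Z=0
after  1: R0=0x7e R1=0xba R2=0x2d R3=0x77 R4=0x64 R5=0xc1  N=0 Z=0
after  2: R0=0x20 R1=0xba R2=0x2d R3=0x77 R4=0x64 R5=0xc1  N=0 Z=0
after  3: R0=0x7b R1=0xba R2=0x2d R3=0x77 R4=0x64 R5=0xc1  N=0 Z=0
after  4: R0=0x7b R1=0xba R2=0x2d R3=0x77 R4=0x64 R5=0x24  N=0 Z=0
after  5: R0=0x7b R1=0xba R2=0x24 R3=0x77 R4=0x64 R5=0x24  N=0 Z=0
-- IRQ taken; context saved, return-PC = 6 --

SAVED = 0x24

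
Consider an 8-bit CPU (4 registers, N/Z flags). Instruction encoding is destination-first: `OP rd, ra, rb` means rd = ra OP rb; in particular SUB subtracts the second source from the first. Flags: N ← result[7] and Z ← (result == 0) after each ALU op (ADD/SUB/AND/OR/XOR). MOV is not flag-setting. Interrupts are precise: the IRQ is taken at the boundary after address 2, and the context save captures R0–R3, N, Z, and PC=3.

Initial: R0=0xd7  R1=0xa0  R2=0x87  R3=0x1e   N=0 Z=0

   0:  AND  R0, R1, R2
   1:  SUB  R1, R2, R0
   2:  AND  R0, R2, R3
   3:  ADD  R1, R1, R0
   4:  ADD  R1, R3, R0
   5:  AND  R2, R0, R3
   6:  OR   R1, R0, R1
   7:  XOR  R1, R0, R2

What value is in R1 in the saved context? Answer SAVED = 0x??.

after  0: R0=0x80 R1=0xa0 R2=0x87 R3=0x1e  N=1 Z=0
after  1: R0=0x80 R1=0x07 R2=0x87 R3=0x1e  N=0 Z=0
after  2: R0=0x06 R1=0x07 R2=0x87 R3=0x1e  N=0 Z=0
-- IRQ taken; context saved, return-PC = 3 --

SAVED = 0x07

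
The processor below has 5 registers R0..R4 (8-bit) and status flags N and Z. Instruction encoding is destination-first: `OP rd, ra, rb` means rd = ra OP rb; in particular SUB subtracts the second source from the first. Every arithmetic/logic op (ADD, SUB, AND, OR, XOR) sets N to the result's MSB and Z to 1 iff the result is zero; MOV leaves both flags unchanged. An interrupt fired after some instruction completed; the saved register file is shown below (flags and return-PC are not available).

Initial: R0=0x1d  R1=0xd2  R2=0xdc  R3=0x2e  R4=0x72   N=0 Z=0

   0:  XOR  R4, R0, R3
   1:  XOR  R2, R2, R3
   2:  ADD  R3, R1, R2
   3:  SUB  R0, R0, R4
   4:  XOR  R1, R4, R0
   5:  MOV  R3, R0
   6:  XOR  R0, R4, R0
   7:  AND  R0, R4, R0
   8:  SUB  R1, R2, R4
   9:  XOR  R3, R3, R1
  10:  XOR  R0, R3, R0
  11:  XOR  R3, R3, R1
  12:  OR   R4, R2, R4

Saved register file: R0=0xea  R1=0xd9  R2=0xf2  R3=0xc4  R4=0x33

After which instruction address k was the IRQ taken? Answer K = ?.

K = 4

after  0: R0=0x1d R1=0xd2 R2=0xdc R3=0x2e R4=0x33  N=0 Z=0
after  1: R0=0x1d R1=0xd2 R2=0xf2 R3=0x2e R4=0x33  N=1 Z=0
after  2: R0=0x1d R1=0xd2 R2=0xf2 R3=0xc4 R4=0x33  N=1 Z=0
after  3: R0=0xea R1=0xd2 R2=0xf2 R3=0xc4 R4=0x33  N=1 Z=0
after  4: R0=0xea R1=0xd9 R2=0xf2 R3=0xc4 R4=0x33  N=1 Z=0
-- IRQ taken; context saved, return-PC = 5 --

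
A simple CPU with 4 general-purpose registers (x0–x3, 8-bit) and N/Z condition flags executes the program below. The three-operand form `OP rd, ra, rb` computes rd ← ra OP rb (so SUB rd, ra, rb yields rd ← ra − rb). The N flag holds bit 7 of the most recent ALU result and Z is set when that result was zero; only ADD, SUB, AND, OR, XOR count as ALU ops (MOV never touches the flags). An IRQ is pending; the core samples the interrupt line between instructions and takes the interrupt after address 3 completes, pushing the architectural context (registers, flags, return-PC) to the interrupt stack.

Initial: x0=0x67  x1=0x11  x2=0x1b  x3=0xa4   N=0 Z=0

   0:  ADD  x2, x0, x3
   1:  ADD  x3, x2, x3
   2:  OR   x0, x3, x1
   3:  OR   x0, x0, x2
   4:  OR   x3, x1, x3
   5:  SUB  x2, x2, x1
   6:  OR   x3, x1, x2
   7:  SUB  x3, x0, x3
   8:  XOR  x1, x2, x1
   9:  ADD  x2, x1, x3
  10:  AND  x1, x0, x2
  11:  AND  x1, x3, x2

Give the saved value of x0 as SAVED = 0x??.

SAVED = 0xbf

after  0: x0=0x67 x1=0x11 x2=0x0b x3=0xa4  N=0 Z=0
after  1: x0=0x67 x1=0x11 x2=0x0b x3=0xaf  N=1 Z=0
after  2: x0=0xbf x1=0x11 x2=0x0b x3=0xaf  N=1 Z=0
after  3: x0=0xbf x1=0x11 x2=0x0b x3=0xaf  N=1 Z=0
-- IRQ taken; context saved, return-PC = 4 --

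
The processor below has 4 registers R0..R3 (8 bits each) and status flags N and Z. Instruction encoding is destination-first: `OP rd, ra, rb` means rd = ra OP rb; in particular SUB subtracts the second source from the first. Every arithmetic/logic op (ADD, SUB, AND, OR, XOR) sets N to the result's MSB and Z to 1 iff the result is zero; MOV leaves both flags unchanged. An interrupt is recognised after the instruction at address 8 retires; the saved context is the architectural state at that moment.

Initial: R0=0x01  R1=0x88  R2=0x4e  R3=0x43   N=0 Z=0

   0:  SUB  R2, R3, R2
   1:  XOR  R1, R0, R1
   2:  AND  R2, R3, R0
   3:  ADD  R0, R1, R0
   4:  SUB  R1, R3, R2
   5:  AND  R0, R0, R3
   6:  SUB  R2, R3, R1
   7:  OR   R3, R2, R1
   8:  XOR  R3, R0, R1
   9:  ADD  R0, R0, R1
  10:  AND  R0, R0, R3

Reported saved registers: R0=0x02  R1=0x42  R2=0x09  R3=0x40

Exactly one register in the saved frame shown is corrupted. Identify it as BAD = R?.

BAD = R2

after  0: R0=0x01 R1=0x88 R2=0xf5 R3=0x43  N=1 Z=0
after  1: R0=0x01 R1=0x89 R2=0xf5 R3=0x43  N=1 Z=0
after  2: R0=0x01 R1=0x89 R2=0x01 R3=0x43  N=0 Z=0
after  3: R0=0x8a R1=0x89 R2=0x01 R3=0x43  N=1 Z=0
after  4: R0=0x8a R1=0x42 R2=0x01 R3=0x43  N=0 Z=0
after  5: R0=0x02 R1=0x42 R2=0x01 R3=0x43  N=0 Z=0
after  6: R0=0x02 R1=0x42 R2=0x01 R3=0x43  N=0 Z=0
after  7: R0=0x02 R1=0x42 R2=0x01 R3=0x43  N=0 Z=0
after  8: R0=0x02 R1=0x42 R2=0x01 R3=0x40  N=0 Z=0
-- IRQ taken; context saved, return-PC = 9 --
mismatch: R2: reported 0x09 vs actual 0x01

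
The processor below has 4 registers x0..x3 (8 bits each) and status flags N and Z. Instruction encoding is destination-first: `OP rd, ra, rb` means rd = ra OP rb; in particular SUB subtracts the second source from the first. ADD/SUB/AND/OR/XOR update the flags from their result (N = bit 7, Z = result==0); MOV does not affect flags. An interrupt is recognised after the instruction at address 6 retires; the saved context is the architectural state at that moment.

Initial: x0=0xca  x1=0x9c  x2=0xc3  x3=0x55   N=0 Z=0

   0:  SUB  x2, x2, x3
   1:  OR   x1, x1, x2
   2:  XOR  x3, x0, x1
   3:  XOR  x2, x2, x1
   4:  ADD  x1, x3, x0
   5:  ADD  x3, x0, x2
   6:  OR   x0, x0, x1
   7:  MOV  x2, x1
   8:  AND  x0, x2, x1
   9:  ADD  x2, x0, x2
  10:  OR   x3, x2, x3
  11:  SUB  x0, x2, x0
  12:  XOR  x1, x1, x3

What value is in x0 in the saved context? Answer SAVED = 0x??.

SAVED = 0xfe

after  0: x0=0xca x1=0x9c x2=0x6e x3=0x55  N=0 Z=0
after  1: x0=0xca x1=0xfe x2=0x6e x3=0x55  N=1 Z=0
after  2: x0=0xca x1=0xfe x2=0x6e x3=0x34  N=0 Z=0
after  3: x0=0xca x1=0xfe x2=0x90 x3=0x34  N=1 Z=0
after  4: x0=0xca x1=0xfe x2=0x90 x3=0x34  N=1 Z=0
after  5: x0=0xca x1=0xfe x2=0x90 x3=0x5a  N=0 Z=0
after  6: x0=0xfe x1=0xfe x2=0x90 x3=0x5a  N=1 Z=0
-- IRQ taken; context saved, return-PC = 7 --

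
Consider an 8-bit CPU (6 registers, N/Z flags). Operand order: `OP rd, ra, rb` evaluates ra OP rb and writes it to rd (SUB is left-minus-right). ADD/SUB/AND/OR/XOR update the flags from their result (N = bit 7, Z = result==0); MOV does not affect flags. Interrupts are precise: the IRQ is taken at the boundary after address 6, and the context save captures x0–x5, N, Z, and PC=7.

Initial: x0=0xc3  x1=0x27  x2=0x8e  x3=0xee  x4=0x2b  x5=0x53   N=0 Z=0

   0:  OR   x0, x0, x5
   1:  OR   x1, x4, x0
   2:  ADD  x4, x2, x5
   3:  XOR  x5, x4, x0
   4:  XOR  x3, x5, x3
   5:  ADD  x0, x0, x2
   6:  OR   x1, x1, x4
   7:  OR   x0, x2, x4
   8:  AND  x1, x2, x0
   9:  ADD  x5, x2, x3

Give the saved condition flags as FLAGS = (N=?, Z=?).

FLAGS = (N=1, Z=0)

after  0: x0=0xd3 x1=0x27 x2=0x8e x3=0xee x4=0x2b x5=0x53  N=1 Z=0
after  1: x0=0xd3 x1=0xfb x2=0x8e x3=0xee x4=0x2b x5=0x53  N=1 Z=0
after  2: x0=0xd3 x1=0xfb x2=0x8e x3=0xee x4=0xe1 x5=0x53  N=1 Z=0
after  3: x0=0xd3 x1=0xfb x2=0x8e x3=0xee x4=0xe1 x5=0x32  N=0 Z=0
after  4: x0=0xd3 x1=0xfb x2=0x8e x3=0xdc x4=0xe1 x5=0x32  N=1 Z=0
after  5: x0=0x61 x1=0xfb x2=0x8e x3=0xdc x4=0xe1 x5=0x32  N=0 Z=0
after  6: x0=0x61 x1=0xfb x2=0x8e x3=0xdc x4=0xe1 x5=0x32  N=1 Z=0
-- IRQ taken; context saved, return-PC = 7 --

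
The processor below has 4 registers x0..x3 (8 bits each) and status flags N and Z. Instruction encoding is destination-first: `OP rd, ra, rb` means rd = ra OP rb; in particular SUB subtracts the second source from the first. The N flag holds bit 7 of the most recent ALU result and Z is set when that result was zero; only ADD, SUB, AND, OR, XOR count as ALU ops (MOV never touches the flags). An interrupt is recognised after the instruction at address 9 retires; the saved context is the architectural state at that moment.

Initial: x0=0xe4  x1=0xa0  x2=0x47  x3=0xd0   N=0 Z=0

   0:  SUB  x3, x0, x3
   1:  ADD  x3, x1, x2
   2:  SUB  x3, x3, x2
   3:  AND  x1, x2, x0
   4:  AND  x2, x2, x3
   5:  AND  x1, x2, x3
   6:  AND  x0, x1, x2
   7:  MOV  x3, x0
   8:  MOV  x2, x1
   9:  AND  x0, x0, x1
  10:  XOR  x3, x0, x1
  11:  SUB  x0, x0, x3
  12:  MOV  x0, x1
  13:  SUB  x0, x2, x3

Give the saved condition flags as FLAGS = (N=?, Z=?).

after  0: x0=0xe4 x1=0xa0 x2=0x47 x3=0x14  N=0 Z=0
after  1: x0=0xe4 x1=0xa0 x2=0x47 x3=0xe7  N=1 Z=0
after  2: x0=0xe4 x1=0xa0 x2=0x47 x3=0xa0  N=1 Z=0
after  3: x0=0xe4 x1=0x44 x2=0x47 x3=0xa0  N=0 Z=0
after  4: x0=0xe4 x1=0x44 x2=0x00 x3=0xa0  N=0 Z=1
after  5: x0=0xe4 x1=0x00 x2=0x00 x3=0xa0  N=0 Z=1
after  6: x0=0x00 x1=0x00 x2=0x00 x3=0xa0  N=0 Z=1
after  7: x0=0x00 x1=0x00 x2=0x00 x3=0x00  N=0 Z=1
after  8: x0=0x00 x1=0x00 x2=0x00 x3=0x00  N=0 Z=1
after  9: x0=0x00 x1=0x00 x2=0x00 x3=0x00  N=0 Z=1
-- IRQ taken; context saved, return-PC = 10 --

FLAGS = (N=0, Z=1)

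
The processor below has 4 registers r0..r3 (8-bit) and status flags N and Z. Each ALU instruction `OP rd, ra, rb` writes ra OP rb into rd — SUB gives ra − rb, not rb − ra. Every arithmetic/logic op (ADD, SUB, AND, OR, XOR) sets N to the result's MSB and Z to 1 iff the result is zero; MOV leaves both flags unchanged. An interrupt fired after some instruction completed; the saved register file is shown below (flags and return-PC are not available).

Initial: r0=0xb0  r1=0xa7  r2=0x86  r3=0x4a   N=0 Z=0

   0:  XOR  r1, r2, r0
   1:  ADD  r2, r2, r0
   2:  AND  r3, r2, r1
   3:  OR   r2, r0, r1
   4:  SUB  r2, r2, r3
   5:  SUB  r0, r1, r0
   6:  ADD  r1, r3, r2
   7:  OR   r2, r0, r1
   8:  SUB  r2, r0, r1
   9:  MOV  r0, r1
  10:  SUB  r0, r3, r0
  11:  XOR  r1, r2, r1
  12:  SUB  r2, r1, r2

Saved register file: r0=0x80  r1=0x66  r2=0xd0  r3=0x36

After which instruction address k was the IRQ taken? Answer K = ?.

after  0: r0=0xb0 r1=0x36 r2=0x86 r3=0x4a  N=0 Z=0
after  1: r0=0xb0 r1=0x36 r2=0x36 r3=0x4a  N=0 Z=0
after  2: r0=0xb0 r1=0x36 r2=0x36 r3=0x36  N=0 Z=0
after  3: r0=0xb0 r1=0x36 r2=0xb6 r3=0x36  N=1 Z=0
after  4: r0=0xb0 r1=0x36 r2=0x80 r3=0x36  N=1 Z=0
after  5: r0=0x86 r1=0x36 r2=0x80 r3=0x36  N=1 Z=0
after  6: r0=0x86 r1=0xb6 r2=0x80 r3=0x36  N=1 Z=0
after  7: r0=0x86 r1=0xb6 r2=0xb6 r3=0x36  N=1 Z=0
after  8: r0=0x86 r1=0xb6 r2=0xd0 r3=0x36  N=1 Z=0
after  9: r0=0xb6 r1=0xb6 r2=0xd0 r3=0x36  N=1 Z=0
after 10: r0=0x80 r1=0xb6 r2=0xd0 r3=0x36  N=1 Z=0
after 11: r0=0x80 r1=0x66 r2=0xd0 r3=0x36  N=0 Z=0
-- IRQ taken; context saved, return-PC = 12 --

K = 11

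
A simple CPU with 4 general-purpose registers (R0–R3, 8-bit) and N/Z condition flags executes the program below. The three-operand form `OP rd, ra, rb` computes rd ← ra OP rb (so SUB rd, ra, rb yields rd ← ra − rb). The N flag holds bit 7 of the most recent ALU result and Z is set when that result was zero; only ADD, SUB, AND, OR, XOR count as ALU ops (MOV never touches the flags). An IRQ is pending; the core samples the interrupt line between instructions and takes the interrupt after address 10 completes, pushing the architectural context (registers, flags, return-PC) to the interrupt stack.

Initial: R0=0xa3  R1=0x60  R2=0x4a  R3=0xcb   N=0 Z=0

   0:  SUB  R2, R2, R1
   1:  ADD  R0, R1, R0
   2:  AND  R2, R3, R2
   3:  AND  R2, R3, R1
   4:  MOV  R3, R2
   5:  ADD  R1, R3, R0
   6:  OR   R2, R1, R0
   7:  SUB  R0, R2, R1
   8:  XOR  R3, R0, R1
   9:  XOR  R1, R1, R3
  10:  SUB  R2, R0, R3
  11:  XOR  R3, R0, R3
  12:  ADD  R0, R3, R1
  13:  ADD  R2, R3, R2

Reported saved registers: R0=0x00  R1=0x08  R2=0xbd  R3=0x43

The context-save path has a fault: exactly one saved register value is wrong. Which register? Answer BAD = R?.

BAD = R1

after  0: R0=0xa3 R1=0x60 R2=0xea R3=0xcb  N=1 Z=0
after  1: R0=0x03 R1=0x60 R2=0xea R3=0xcb  N=0 Z=0
after  2: R0=0x03 R1=0x60 R2=0xca R3=0xcb  N=1 Z=0
after  3: R0=0x03 R1=0x60 R2=0x40 R3=0xcb  N=0 Z=0
after  4: R0=0x03 R1=0x60 R2=0x40 R3=0x40  N=0 Z=0
after  5: R0=0x03 R1=0x43 R2=0x40 R3=0x40  N=0 Z=0
after  6: R0=0x03 R1=0x43 R2=0x43 R3=0x40  N=0 Z=0
after  7: R0=0x00 R1=0x43 R2=0x43 R3=0x40  N=0 Z=1
after  8: R0=0x00 R1=0x43 R2=0x43 R3=0x43  N=0 Z=0
after  9: R0=0x00 R1=0x00 R2=0x43 R3=0x43  N=0 Z=1
after 10: R0=0x00 R1=0x00 R2=0xbd R3=0x43  N=1 Z=0
-- IRQ taken; context saved, return-PC = 11 --
mismatch: R1: reported 0x08 vs actual 0x00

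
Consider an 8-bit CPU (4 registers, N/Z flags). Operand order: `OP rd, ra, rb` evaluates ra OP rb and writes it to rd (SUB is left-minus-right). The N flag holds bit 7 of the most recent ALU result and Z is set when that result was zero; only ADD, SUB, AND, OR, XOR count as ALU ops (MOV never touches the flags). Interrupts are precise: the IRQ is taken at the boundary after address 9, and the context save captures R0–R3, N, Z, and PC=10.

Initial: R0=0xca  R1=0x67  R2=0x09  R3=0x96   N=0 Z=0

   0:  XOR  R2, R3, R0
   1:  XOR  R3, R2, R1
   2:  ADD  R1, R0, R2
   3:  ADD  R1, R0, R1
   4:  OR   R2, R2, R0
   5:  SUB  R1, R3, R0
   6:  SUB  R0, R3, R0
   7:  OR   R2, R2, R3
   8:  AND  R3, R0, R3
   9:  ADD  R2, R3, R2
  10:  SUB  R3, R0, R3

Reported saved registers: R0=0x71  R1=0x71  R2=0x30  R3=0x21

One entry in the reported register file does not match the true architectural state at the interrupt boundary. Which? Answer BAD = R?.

BAD = R3

after  0: R0=0xca R1=0x67 R2=0x5c R3=0x96  N=0 Z=0
after  1: R0=0xca R1=0x67 R2=0x5c R3=0x3b  N=0 Z=0
after  2: R0=0xca R1=0x26 R2=0x5c R3=0x3b  N=0 Z=0
after  3: R0=0xca R1=0xf0 R2=0x5c R3=0x3b  N=1 Z=0
after  4: R0=0xca R1=0xf0 R2=0xde R3=0x3b  N=1 Z=0
after  5: R0=0xca R1=0x71 R2=0xde R3=0x3b  N=0 Z=0
after  6: R0=0x71 R1=0x71 R2=0xde R3=0x3b  N=0 Z=0
after  7: R0=0x71 R1=0x71 R2=0xff R3=0x3b  N=1 Z=0
after  8: R0=0x71 R1=0x71 R2=0xff R3=0x31  N=0 Z=0
after  9: R0=0x71 R1=0x71 R2=0x30 R3=0x31  N=0 Z=0
-- IRQ taken; context saved, return-PC = 10 --
mismatch: R3: reported 0x21 vs actual 0x31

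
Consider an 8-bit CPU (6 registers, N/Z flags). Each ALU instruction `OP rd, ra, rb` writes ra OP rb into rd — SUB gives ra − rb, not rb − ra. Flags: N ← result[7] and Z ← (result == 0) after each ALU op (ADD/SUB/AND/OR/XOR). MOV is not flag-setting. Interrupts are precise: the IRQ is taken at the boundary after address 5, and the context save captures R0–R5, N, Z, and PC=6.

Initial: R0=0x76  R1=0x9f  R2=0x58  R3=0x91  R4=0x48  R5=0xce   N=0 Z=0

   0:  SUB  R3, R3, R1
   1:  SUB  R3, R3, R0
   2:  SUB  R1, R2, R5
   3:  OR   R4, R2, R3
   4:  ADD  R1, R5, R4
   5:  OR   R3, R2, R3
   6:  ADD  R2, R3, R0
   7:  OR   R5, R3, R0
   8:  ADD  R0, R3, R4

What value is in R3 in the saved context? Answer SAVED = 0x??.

SAVED = 0x7c

after  0: R0=0x76 R1=0x9f R2=0x58 R3=0xf2 R4=0x48 R5=0xce  N=1 Z=0
after  1: R0=0x76 R1=0x9f R2=0x58 R3=0x7c R4=0x48 R5=0xce  N=0 Z=0
after  2: R0=0x76 R1=0x8a R2=0x58 R3=0x7c R4=0x48 R5=0xce  N=1 Z=0
after  3: R0=0x76 R1=0x8a R2=0x58 R3=0x7c R4=0x7c R5=0xce  N=0 Z=0
after  4: R0=0x76 R1=0x4a R2=0x58 R3=0x7c R4=0x7c R5=0xce  N=0 Z=0
after  5: R0=0x76 R1=0x4a R2=0x58 R3=0x7c R4=0x7c R5=0xce  N=0 Z=0
-- IRQ taken; context saved, return-PC = 6 --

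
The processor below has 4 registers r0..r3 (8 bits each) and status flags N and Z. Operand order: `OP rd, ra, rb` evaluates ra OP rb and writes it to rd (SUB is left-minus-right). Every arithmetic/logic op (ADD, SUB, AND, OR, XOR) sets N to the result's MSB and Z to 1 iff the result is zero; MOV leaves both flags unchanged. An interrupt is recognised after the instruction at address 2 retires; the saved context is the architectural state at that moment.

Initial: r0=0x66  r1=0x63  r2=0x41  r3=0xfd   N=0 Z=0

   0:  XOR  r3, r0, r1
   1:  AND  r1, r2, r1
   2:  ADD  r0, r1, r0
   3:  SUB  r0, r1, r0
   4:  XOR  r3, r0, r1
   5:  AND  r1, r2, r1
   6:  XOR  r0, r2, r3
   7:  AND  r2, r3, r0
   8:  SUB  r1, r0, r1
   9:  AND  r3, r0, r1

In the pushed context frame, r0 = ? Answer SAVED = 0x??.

after  0: r0=0x66 r1=0x63 r2=0x41 r3=0x05  N=0 Z=0
after  1: r0=0x66 r1=0x41 r2=0x41 r3=0x05  N=0 Z=0
after  2: r0=0xa7 r1=0x41 r2=0x41 r3=0x05  N=1 Z=0
-- IRQ taken; context saved, return-PC = 3 --

SAVED = 0xa7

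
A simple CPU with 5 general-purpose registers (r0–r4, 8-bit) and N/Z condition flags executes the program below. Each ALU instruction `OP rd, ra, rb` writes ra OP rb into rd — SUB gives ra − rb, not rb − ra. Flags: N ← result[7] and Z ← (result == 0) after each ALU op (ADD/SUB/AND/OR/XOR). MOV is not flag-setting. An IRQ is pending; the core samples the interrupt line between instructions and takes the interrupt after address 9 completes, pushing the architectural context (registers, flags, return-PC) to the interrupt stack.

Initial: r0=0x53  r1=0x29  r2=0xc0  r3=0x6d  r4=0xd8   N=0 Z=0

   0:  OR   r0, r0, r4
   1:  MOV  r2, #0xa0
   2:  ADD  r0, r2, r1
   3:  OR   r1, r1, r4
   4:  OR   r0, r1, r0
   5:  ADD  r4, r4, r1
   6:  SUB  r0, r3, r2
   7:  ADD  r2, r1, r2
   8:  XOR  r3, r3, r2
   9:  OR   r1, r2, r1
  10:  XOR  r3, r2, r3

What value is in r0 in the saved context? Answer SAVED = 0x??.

after  0: r0=0xdb r1=0x29 r2=0xc0 r3=0x6d r4=0xd8  N=1 Z=0
after  1: r0=0xdb r1=0x29 r2=0xa0 r3=0x6d r4=0xd8  N=1 Z=0
after  2: r0=0xc9 r1=0x29 r2=0xa0 r3=0x6d r4=0xd8  N=1 Z=0
after  3: r0=0xc9 r1=0xf9 r2=0xa0 r3=0x6d r4=0xd8  N=1 Z=0
after  4: r0=0xf9 r1=0xf9 r2=0xa0 r3=0x6d r4=0xd8  N=1 Z=0
after  5: r0=0xf9 r1=0xf9 r2=0xa0 r3=0x6d r4=0xd1  N=1 Z=0
after  6: r0=0xcd r1=0xf9 r2=0xa0 r3=0x6d r4=0xd1  N=1 Z=0
after  7: r0=0xcd r1=0xf9 r2=0x99 r3=0x6d r4=0xd1  N=1 Z=0
after  8: r0=0xcd r1=0xf9 r2=0x99 r3=0xf4 r4=0xd1  N=1 Z=0
after  9: r0=0xcd r1=0xf9 r2=0x99 r3=0xf4 r4=0xd1  N=1 Z=0
-- IRQ taken; context saved, return-PC = 10 --

SAVED = 0xcd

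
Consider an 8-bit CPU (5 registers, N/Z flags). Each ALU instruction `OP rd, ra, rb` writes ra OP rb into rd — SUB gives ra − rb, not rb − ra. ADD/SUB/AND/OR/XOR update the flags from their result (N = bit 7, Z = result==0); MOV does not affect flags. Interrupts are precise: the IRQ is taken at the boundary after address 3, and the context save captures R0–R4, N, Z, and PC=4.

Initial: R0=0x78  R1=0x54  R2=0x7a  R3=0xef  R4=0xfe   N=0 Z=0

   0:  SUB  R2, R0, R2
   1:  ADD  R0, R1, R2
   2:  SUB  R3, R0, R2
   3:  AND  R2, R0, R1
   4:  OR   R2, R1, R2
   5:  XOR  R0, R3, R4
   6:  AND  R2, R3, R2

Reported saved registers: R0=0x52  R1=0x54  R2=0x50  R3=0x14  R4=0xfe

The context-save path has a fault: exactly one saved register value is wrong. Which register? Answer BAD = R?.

BAD = R3

after  0: R0=0x78 R1=0x54 R2=0xfe R3=0xef R4=0xfe  N=1 Z=0
after  1: R0=0x52 R1=0x54 R2=0xfe R3=0xef R4=0xfe  N=0 Z=0
after  2: R0=0x52 R1=0x54 R2=0xfe R3=0x54 R4=0xfe  N=0 Z=0
after  3: R0=0x52 R1=0x54 R2=0x50 R3=0x54 R4=0xfe  N=0 Z=0
-- IRQ taken; context saved, return-PC = 4 --
mismatch: R3: reported 0x14 vs actual 0x54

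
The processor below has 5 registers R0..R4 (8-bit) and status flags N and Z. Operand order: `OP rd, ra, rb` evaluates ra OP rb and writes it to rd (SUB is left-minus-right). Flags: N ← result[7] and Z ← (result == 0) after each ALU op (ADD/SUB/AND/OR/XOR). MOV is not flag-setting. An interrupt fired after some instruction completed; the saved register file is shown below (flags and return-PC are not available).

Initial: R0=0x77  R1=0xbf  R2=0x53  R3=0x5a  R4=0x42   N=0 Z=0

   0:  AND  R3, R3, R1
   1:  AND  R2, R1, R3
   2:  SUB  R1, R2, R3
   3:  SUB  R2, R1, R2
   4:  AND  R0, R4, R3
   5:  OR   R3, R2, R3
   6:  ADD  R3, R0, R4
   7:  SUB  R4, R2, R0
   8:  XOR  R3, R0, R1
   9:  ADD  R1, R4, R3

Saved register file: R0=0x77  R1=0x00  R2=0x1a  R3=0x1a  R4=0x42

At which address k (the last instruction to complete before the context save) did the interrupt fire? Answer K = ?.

after  0: R0=0x77 R1=0xbf R2=0x53 R3=0x1a R4=0x42  N=0 Z=0
after  1: R0=0x77 R1=0xbf R2=0x1a R3=0x1a R4=0x42  N=0 Z=0
after  2: R0=0x77 R1=0x00 R2=0x1a R3=0x1a R4=0x42  N=0 Z=1
-- IRQ taken; context saved, return-PC = 3 --

K = 2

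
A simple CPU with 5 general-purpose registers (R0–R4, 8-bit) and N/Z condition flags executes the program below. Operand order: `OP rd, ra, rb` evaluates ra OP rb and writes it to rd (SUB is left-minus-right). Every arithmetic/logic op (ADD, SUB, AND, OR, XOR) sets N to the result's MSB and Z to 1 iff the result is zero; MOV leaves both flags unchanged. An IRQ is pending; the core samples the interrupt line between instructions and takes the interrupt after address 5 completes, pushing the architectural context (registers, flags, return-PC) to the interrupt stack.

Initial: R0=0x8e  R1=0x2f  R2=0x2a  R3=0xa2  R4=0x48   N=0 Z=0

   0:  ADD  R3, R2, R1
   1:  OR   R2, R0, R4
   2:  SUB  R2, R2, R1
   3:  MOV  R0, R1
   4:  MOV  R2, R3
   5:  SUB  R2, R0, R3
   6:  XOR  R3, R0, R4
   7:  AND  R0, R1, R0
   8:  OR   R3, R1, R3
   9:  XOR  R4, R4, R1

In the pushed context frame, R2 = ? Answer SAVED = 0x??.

SAVED = 0xd6

after  0: R0=0x8e R1=0x2f R2=0x2a R3=0x59 R4=0x48  N=0 Z=0
after  1: R0=0x8e R1=0x2f R2=0xce R3=0x59 R4=0x48  N=1 Z=0
after  2: R0=0x8e R1=0x2f R2=0x9f R3=0x59 R4=0x48  N=1 Z=0
after  3: R0=0x2f R1=0x2f R2=0x9f R3=0x59 R4=0x48  N=1 Z=0
after  4: R0=0x2f R1=0x2f R2=0x59 R3=0x59 R4=0x48  N=1 Z=0
after  5: R0=0x2f R1=0x2f R2=0xd6 R3=0x59 R4=0x48  N=1 Z=0
-- IRQ taken; context saved, return-PC = 6 --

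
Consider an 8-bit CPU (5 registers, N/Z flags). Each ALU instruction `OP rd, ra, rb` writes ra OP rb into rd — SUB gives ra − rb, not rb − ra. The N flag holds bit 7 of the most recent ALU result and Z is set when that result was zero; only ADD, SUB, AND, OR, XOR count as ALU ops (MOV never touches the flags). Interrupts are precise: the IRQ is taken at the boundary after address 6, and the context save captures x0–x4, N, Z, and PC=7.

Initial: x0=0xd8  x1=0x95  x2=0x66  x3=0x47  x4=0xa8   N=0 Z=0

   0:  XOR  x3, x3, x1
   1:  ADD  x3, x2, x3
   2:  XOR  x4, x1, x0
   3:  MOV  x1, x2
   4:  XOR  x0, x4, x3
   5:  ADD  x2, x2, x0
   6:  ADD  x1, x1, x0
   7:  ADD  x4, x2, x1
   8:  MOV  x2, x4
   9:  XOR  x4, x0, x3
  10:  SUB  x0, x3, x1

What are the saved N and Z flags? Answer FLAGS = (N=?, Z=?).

after  0: x0=0xd8 x1=0x95 x2=0x66 x3=0xd2 x4=0xa8  N=1 Z=0
after  1: x0=0xd8 x1=0x95 x2=0x66 x3=0x38 x4=0xa8  N=0 Z=0
after  2: x0=0xd8 x1=0x95 x2=0x66 x3=0x38 x4=0x4d  N=0 Z=0
after  3: x0=0xd8 x1=0x66 x2=0x66 x3=0x38 x4=0x4d  N=0 Z=0
after  4: x0=0x75 x1=0x66 x2=0x66 x3=0x38 x4=0x4d  N=0 Z=0
after  5: x0=0x75 x1=0x66 x2=0xdb x3=0x38 x4=0x4d  N=1 Z=0
after  6: x0=0x75 x1=0xdb x2=0xdb x3=0x38 x4=0x4d  N=1 Z=0
-- IRQ taken; context saved, return-PC = 7 --

FLAGS = (N=1, Z=0)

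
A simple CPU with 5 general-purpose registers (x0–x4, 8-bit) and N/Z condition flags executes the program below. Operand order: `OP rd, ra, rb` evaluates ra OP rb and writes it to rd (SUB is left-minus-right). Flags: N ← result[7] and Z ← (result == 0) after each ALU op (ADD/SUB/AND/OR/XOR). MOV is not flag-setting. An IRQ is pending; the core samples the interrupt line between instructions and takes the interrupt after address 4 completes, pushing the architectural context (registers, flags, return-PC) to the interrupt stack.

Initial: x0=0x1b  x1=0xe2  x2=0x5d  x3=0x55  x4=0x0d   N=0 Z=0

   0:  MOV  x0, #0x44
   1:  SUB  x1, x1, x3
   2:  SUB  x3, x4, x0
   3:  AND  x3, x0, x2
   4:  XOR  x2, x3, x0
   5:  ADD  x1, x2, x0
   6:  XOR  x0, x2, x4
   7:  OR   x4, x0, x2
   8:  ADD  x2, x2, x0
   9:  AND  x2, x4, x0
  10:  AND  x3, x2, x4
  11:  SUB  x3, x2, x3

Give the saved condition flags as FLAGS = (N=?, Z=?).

FLAGS = (N=0, Z=1)

after  0: x0=0x44 x1=0xe2 x2=0x5d x3=0x55 x4=0x0d  N=0 Z=0
after  1: x0=0x44 x1=0x8d x2=0x5d x3=0x55 x4=0x0d  N=1 Z=0
after  2: x0=0x44 x1=0x8d x2=0x5d x3=0xc9 x4=0x0d  N=1 Z=0
after  3: x0=0x44 x1=0x8d x2=0x5d x3=0x44 x4=0x0d  N=0 Z=0
after  4: x0=0x44 x1=0x8d x2=0x00 x3=0x44 x4=0x0d  N=0 Z=1
-- IRQ taken; context saved, return-PC = 5 --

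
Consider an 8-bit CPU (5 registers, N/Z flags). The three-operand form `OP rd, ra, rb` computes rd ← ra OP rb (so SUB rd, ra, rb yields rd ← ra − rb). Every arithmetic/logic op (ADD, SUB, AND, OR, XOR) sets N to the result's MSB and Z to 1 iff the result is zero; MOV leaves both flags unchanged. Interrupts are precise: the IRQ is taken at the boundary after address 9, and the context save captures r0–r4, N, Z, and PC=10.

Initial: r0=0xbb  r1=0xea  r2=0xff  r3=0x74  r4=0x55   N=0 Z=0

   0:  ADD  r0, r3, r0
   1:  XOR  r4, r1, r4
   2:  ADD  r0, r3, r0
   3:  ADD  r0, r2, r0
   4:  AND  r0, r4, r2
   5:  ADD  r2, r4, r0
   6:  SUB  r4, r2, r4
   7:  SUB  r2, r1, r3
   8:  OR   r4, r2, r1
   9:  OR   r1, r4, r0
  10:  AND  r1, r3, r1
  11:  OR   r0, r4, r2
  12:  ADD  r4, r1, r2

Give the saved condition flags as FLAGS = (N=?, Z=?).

FLAGS = (N=1, Z=0)

after  0: r0=0x2f r1=0xea r2=0xff r3=0x74 r4=0x55  N=0 Z=0
after  1: r0=0x2f r1=0xea r2=0xff r3=0x74 r4=0xbf  N=1 Z=0
after  2: r0=0xa3 r1=0xea r2=0xff r3=0x74 r4=0xbf  N=1 Z=0
after  3: r0=0xa2 r1=0xea r2=0xff r3=0x74 r4=0xbf  N=1 Z=0
after  4: r0=0xbf r1=0xea r2=0xff r3=0x74 r4=0xbf  N=1 Z=0
after  5: r0=0xbf r1=0xea r2=0x7e r3=0x74 r4=0xbf  N=0 Z=0
after  6: r0=0xbf r1=0xea r2=0x7e r3=0x74 r4=0xbf  N=1 Z=0
after  7: r0=0xbf r1=0xea r2=0x76 r3=0x74 r4=0xbf  N=0 Z=0
after  8: r0=0xbf r1=0xea r2=0x76 r3=0x74 r4=0xfe  N=1 Z=0
after  9: r0=0xbf r1=0xff r2=0x76 r3=0x74 r4=0xfe  N=1 Z=0
-- IRQ taken; context saved, return-PC = 10 --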